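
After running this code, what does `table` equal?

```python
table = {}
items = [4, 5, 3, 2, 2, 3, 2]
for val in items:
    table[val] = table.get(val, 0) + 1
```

Let's trace through this code step by step.

Initialize: table = {}
Initialize: items = [4, 5, 3, 2, 2, 3, 2]
Entering loop: for val in items:

After execution: table = {4: 1, 5: 1, 3: 2, 2: 3}
{4: 1, 5: 1, 3: 2, 2: 3}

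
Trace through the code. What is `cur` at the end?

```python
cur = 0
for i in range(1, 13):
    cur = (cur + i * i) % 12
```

Let's trace through this code step by step.

Initialize: cur = 0
Entering loop: for i in range(1, 13):

After execution: cur = 2
2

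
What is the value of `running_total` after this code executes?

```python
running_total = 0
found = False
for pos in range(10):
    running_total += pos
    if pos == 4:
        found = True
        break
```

Let's trace through this code step by step.

Initialize: running_total = 0
Initialize: found = False
Entering loop: for pos in range(10):

After execution: running_total = 10
10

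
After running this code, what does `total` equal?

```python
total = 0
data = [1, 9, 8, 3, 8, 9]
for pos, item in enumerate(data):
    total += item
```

Let's trace through this code step by step.

Initialize: total = 0
Initialize: data = [1, 9, 8, 3, 8, 9]
Entering loop: for pos, item in enumerate(data):

After execution: total = 38
38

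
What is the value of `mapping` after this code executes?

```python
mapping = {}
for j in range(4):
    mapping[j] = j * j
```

Let's trace through this code step by step.

Initialize: mapping = {}
Entering loop: for j in range(4):

After execution: mapping = {0: 0, 1: 1, 2: 4, 3: 9}
{0: 0, 1: 1, 2: 4, 3: 9}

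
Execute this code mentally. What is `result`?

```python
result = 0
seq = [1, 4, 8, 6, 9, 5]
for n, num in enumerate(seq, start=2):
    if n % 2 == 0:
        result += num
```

Let's trace through this code step by step.

Initialize: result = 0
Initialize: seq = [1, 4, 8, 6, 9, 5]
Entering loop: for n, num in enumerate(seq, start=2):

After execution: result = 18
18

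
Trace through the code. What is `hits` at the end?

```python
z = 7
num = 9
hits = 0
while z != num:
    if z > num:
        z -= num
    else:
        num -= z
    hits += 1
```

Let's trace through this code step by step.

Initialize: z = 7
Initialize: num = 9
Initialize: hits = 0
Entering loop: while z != num:

After execution: hits = 5
5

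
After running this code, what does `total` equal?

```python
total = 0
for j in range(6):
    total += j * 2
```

Let's trace through this code step by step.

Initialize: total = 0
Entering loop: for j in range(6):

After execution: total = 30
30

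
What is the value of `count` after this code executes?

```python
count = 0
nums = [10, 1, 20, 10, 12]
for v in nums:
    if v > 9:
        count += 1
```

Let's trace through this code step by step.

Initialize: count = 0
Initialize: nums = [10, 1, 20, 10, 12]
Entering loop: for v in nums:

After execution: count = 4
4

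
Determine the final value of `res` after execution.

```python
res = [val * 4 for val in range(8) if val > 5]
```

Let's trace through this code step by step.

Initialize: res = [val * 4 for val in range(8) if val > 5]

After execution: res = [24, 28]
[24, 28]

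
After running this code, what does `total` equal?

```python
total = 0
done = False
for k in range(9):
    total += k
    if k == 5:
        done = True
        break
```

Let's trace through this code step by step.

Initialize: total = 0
Initialize: done = False
Entering loop: for k in range(9):

After execution: total = 15
15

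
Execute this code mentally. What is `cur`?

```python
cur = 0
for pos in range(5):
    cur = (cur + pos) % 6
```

Let's trace through this code step by step.

Initialize: cur = 0
Entering loop: for pos in range(5):

After execution: cur = 4
4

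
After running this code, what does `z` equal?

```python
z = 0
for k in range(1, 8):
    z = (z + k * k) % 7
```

Let's trace through this code step by step.

Initialize: z = 0
Entering loop: for k in range(1, 8):

After execution: z = 0
0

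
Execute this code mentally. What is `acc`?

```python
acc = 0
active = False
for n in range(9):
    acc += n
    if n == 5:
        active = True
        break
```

Let's trace through this code step by step.

Initialize: acc = 0
Initialize: active = False
Entering loop: for n in range(9):

After execution: acc = 15
15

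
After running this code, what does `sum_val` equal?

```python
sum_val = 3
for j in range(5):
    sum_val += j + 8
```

Let's trace through this code step by step.

Initialize: sum_val = 3
Entering loop: for j in range(5):

After execution: sum_val = 53
53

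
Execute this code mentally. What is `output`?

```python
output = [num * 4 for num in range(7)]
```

Let's trace through this code step by step.

Initialize: output = [num * 4 for num in range(7)]

After execution: output = [0, 4, 8, 12, 16, 20, 24]
[0, 4, 8, 12, 16, 20, 24]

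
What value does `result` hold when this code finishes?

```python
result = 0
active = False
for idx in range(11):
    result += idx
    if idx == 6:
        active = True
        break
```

Let's trace through this code step by step.

Initialize: result = 0
Initialize: active = False
Entering loop: for idx in range(11):

After execution: result = 21
21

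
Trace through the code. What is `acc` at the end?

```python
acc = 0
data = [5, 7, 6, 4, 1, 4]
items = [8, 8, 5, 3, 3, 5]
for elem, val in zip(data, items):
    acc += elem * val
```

Let's trace through this code step by step.

Initialize: acc = 0
Initialize: data = [5, 7, 6, 4, 1, 4]
Initialize: items = [8, 8, 5, 3, 3, 5]
Entering loop: for elem, val in zip(data, items):

After execution: acc = 161
161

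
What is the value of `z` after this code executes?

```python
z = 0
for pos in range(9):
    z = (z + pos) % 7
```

Let's trace through this code step by step.

Initialize: z = 0
Entering loop: for pos in range(9):

After execution: z = 1
1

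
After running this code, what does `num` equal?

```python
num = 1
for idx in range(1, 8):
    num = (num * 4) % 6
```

Let's trace through this code step by step.

Initialize: num = 1
Entering loop: for idx in range(1, 8):

After execution: num = 4
4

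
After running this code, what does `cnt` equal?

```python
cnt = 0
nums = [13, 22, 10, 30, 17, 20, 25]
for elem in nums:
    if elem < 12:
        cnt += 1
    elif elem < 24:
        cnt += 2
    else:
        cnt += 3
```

Let's trace through this code step by step.

Initialize: cnt = 0
Initialize: nums = [13, 22, 10, 30, 17, 20, 25]
Entering loop: for elem in nums:

After execution: cnt = 15
15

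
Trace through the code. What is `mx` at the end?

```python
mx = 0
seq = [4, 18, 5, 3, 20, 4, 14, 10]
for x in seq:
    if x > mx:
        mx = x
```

Let's trace through this code step by step.

Initialize: mx = 0
Initialize: seq = [4, 18, 5, 3, 20, 4, 14, 10]
Entering loop: for x in seq:

After execution: mx = 20
20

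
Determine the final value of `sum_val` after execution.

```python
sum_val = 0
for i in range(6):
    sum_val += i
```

Let's trace through this code step by step.

Initialize: sum_val = 0
Entering loop: for i in range(6):

After execution: sum_val = 15
15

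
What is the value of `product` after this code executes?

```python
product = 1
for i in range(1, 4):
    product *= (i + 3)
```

Let's trace through this code step by step.

Initialize: product = 1
Entering loop: for i in range(1, 4):

After execution: product = 120
120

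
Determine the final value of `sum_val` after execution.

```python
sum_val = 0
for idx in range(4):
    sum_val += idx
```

Let's trace through this code step by step.

Initialize: sum_val = 0
Entering loop: for idx in range(4):

After execution: sum_val = 6
6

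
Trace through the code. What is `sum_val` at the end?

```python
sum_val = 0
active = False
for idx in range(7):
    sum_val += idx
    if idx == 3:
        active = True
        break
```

Let's trace through this code step by step.

Initialize: sum_val = 0
Initialize: active = False
Entering loop: for idx in range(7):

After execution: sum_val = 6
6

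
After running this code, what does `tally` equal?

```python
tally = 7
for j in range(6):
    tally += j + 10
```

Let's trace through this code step by step.

Initialize: tally = 7
Entering loop: for j in range(6):

After execution: tally = 82
82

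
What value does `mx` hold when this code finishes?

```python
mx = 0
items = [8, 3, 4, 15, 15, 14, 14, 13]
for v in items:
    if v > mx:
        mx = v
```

Let's trace through this code step by step.

Initialize: mx = 0
Initialize: items = [8, 3, 4, 15, 15, 14, 14, 13]
Entering loop: for v in items:

After execution: mx = 15
15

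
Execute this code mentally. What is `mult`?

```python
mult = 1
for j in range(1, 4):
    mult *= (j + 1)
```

Let's trace through this code step by step.

Initialize: mult = 1
Entering loop: for j in range(1, 4):

After execution: mult = 24
24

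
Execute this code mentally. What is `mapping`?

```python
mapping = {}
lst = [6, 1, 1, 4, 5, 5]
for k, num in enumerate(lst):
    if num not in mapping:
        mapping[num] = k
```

Let's trace through this code step by step.

Initialize: mapping = {}
Initialize: lst = [6, 1, 1, 4, 5, 5]
Entering loop: for k, num in enumerate(lst):

After execution: mapping = {6: 0, 1: 1, 4: 3, 5: 4}
{6: 0, 1: 1, 4: 3, 5: 4}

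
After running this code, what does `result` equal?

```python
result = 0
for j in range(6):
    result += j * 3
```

Let's trace through this code step by step.

Initialize: result = 0
Entering loop: for j in range(6):

After execution: result = 45
45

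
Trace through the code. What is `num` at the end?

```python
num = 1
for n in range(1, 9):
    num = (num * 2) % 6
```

Let's trace through this code step by step.

Initialize: num = 1
Entering loop: for n in range(1, 9):

After execution: num = 4
4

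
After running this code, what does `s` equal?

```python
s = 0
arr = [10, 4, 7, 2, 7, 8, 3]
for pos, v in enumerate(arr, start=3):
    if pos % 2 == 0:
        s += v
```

Let's trace through this code step by step.

Initialize: s = 0
Initialize: arr = [10, 4, 7, 2, 7, 8, 3]
Entering loop: for pos, v in enumerate(arr, start=3):

After execution: s = 14
14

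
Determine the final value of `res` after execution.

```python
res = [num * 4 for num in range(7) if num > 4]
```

Let's trace through this code step by step.

Initialize: res = [num * 4 for num in range(7) if num > 4]

After execution: res = [20, 24]
[20, 24]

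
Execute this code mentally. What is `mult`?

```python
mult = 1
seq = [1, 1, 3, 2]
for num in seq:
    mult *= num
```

Let's trace through this code step by step.

Initialize: mult = 1
Initialize: seq = [1, 1, 3, 2]
Entering loop: for num in seq:

After execution: mult = 6
6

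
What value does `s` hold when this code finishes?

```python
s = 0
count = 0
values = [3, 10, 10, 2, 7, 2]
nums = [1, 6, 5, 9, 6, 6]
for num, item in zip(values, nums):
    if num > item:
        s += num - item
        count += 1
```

Let's trace through this code step by step.

Initialize: s = 0
Initialize: count = 0
Initialize: values = [3, 10, 10, 2, 7, 2]
Initialize: nums = [1, 6, 5, 9, 6, 6]
Entering loop: for num, item in zip(values, nums):

After execution: s = 12
12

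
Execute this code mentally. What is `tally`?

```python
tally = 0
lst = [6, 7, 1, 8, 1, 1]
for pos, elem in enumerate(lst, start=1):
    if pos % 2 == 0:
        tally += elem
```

Let's trace through this code step by step.

Initialize: tally = 0
Initialize: lst = [6, 7, 1, 8, 1, 1]
Entering loop: for pos, elem in enumerate(lst, start=1):

After execution: tally = 16
16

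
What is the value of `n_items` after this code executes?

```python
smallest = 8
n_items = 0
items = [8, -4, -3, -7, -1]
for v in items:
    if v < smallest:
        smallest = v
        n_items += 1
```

Let's trace through this code step by step.

Initialize: smallest = 8
Initialize: n_items = 0
Initialize: items = [8, -4, -3, -7, -1]
Entering loop: for v in items:

After execution: n_items = 2
2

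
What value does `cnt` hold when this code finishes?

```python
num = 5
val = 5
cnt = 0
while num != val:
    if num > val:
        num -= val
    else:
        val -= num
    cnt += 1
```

Let's trace through this code step by step.

Initialize: num = 5
Initialize: val = 5
Initialize: cnt = 0
Entering loop: while num != val:

After execution: cnt = 0
0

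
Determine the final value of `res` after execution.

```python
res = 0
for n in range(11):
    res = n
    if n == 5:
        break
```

Let's trace through this code step by step.

Initialize: res = 0
Entering loop: for n in range(11):

After execution: res = 5
5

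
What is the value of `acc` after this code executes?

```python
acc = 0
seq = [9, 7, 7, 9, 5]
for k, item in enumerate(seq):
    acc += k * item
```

Let's trace through this code step by step.

Initialize: acc = 0
Initialize: seq = [9, 7, 7, 9, 5]
Entering loop: for k, item in enumerate(seq):

After execution: acc = 68
68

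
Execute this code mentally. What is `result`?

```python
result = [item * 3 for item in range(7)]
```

Let's trace through this code step by step.

Initialize: result = [item * 3 for item in range(7)]

After execution: result = [0, 3, 6, 9, 12, 15, 18]
[0, 3, 6, 9, 12, 15, 18]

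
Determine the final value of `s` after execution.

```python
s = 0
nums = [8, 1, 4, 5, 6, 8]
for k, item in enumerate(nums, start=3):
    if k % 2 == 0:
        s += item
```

Let's trace through this code step by step.

Initialize: s = 0
Initialize: nums = [8, 1, 4, 5, 6, 8]
Entering loop: for k, item in enumerate(nums, start=3):

After execution: s = 14
14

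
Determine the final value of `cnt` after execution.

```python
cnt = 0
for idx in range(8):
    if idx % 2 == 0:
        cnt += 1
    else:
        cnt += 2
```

Let's trace through this code step by step.

Initialize: cnt = 0
Entering loop: for idx in range(8):

After execution: cnt = 12
12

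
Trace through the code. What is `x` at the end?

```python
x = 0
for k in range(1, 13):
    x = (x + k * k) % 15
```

Let's trace through this code step by step.

Initialize: x = 0
Entering loop: for k in range(1, 13):

After execution: x = 5
5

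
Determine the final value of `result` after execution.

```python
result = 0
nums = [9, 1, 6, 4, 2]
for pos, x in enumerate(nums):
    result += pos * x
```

Let's trace through this code step by step.

Initialize: result = 0
Initialize: nums = [9, 1, 6, 4, 2]
Entering loop: for pos, x in enumerate(nums):

After execution: result = 33
33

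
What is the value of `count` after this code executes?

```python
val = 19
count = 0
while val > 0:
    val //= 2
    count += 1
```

Let's trace through this code step by step.

Initialize: val = 19
Initialize: count = 0
Entering loop: while val > 0:

After execution: count = 5
5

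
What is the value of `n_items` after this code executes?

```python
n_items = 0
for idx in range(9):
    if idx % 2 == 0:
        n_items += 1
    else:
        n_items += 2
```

Let's trace through this code step by step.

Initialize: n_items = 0
Entering loop: for idx in range(9):

After execution: n_items = 13
13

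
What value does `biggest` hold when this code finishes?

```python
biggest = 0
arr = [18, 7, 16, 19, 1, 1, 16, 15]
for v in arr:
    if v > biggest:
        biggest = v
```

Let's trace through this code step by step.

Initialize: biggest = 0
Initialize: arr = [18, 7, 16, 19, 1, 1, 16, 15]
Entering loop: for v in arr:

After execution: biggest = 19
19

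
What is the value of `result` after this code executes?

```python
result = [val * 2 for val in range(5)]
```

Let's trace through this code step by step.

Initialize: result = [val * 2 for val in range(5)]

After execution: result = [0, 2, 4, 6, 8]
[0, 2, 4, 6, 8]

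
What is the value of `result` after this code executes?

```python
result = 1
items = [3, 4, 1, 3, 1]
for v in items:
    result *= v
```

Let's trace through this code step by step.

Initialize: result = 1
Initialize: items = [3, 4, 1, 3, 1]
Entering loop: for v in items:

After execution: result = 36
36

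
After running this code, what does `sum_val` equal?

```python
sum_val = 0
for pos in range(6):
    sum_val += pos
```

Let's trace through this code step by step.

Initialize: sum_val = 0
Entering loop: for pos in range(6):

After execution: sum_val = 15
15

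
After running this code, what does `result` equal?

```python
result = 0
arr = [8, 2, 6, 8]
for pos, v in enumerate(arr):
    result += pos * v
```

Let's trace through this code step by step.

Initialize: result = 0
Initialize: arr = [8, 2, 6, 8]
Entering loop: for pos, v in enumerate(arr):

After execution: result = 38
38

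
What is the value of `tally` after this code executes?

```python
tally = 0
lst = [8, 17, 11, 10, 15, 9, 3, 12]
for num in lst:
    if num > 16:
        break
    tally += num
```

Let's trace through this code step by step.

Initialize: tally = 0
Initialize: lst = [8, 17, 11, 10, 15, 9, 3, 12]
Entering loop: for num in lst:

After execution: tally = 8
8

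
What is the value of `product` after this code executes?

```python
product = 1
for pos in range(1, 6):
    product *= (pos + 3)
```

Let's trace through this code step by step.

Initialize: product = 1
Entering loop: for pos in range(1, 6):

After execution: product = 6720
6720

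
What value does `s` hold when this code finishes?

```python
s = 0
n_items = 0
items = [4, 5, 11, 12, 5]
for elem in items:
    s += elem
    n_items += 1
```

Let's trace through this code step by step.

Initialize: s = 0
Initialize: n_items = 0
Initialize: items = [4, 5, 11, 12, 5]
Entering loop: for elem in items:

After execution: s = 37
37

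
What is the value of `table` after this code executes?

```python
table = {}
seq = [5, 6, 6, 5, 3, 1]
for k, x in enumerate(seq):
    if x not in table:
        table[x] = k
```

Let's trace through this code step by step.

Initialize: table = {}
Initialize: seq = [5, 6, 6, 5, 3, 1]
Entering loop: for k, x in enumerate(seq):

After execution: table = {5: 0, 6: 1, 3: 4, 1: 5}
{5: 0, 6: 1, 3: 4, 1: 5}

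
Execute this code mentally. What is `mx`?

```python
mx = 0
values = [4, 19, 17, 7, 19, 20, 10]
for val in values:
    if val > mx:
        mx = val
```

Let's trace through this code step by step.

Initialize: mx = 0
Initialize: values = [4, 19, 17, 7, 19, 20, 10]
Entering loop: for val in values:

After execution: mx = 20
20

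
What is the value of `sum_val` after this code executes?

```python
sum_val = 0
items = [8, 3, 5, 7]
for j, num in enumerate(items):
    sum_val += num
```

Let's trace through this code step by step.

Initialize: sum_val = 0
Initialize: items = [8, 3, 5, 7]
Entering loop: for j, num in enumerate(items):

After execution: sum_val = 23
23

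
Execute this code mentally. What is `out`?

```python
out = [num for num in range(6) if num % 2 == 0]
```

Let's trace through this code step by step.

Initialize: out = [num for num in range(6) if num % 2 == 0]

After execution: out = [0, 2, 4]
[0, 2, 4]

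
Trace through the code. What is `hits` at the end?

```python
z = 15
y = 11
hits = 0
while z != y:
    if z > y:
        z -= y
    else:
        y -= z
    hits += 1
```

Let's trace through this code step by step.

Initialize: z = 15
Initialize: y = 11
Initialize: hits = 0
Entering loop: while z != y:

After execution: hits = 6
6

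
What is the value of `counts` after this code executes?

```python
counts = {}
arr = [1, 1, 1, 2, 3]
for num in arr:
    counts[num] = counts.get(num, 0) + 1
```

Let's trace through this code step by step.

Initialize: counts = {}
Initialize: arr = [1, 1, 1, 2, 3]
Entering loop: for num in arr:

After execution: counts = {1: 3, 2: 1, 3: 1}
{1: 3, 2: 1, 3: 1}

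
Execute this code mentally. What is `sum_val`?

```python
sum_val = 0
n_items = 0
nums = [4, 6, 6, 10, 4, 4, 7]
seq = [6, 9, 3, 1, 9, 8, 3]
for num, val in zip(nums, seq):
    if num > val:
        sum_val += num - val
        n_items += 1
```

Let's trace through this code step by step.

Initialize: sum_val = 0
Initialize: n_items = 0
Initialize: nums = [4, 6, 6, 10, 4, 4, 7]
Initialize: seq = [6, 9, 3, 1, 9, 8, 3]
Entering loop: for num, val in zip(nums, seq):

After execution: sum_val = 16
16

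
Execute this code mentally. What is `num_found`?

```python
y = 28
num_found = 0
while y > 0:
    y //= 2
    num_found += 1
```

Let's trace through this code step by step.

Initialize: y = 28
Initialize: num_found = 0
Entering loop: while y > 0:

After execution: num_found = 5
5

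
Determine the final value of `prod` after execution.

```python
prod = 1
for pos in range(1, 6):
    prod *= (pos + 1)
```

Let's trace through this code step by step.

Initialize: prod = 1
Entering loop: for pos in range(1, 6):

After execution: prod = 720
720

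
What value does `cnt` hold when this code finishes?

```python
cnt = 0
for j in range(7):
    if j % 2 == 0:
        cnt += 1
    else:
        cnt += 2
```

Let's trace through this code step by step.

Initialize: cnt = 0
Entering loop: for j in range(7):

After execution: cnt = 10
10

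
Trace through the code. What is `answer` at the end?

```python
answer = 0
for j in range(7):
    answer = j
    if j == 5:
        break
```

Let's trace through this code step by step.

Initialize: answer = 0
Entering loop: for j in range(7):

After execution: answer = 5
5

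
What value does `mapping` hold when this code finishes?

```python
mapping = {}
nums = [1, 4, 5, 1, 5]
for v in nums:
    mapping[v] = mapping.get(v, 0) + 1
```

Let's trace through this code step by step.

Initialize: mapping = {}
Initialize: nums = [1, 4, 5, 1, 5]
Entering loop: for v in nums:

After execution: mapping = {1: 2, 4: 1, 5: 2}
{1: 2, 4: 1, 5: 2}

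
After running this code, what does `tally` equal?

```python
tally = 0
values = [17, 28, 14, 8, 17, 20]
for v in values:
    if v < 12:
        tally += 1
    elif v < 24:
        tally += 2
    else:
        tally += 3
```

Let's trace through this code step by step.

Initialize: tally = 0
Initialize: values = [17, 28, 14, 8, 17, 20]
Entering loop: for v in values:

After execution: tally = 12
12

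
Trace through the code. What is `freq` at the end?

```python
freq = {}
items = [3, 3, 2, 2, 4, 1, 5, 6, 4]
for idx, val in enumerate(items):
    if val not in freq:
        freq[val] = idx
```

Let's trace through this code step by step.

Initialize: freq = {}
Initialize: items = [3, 3, 2, 2, 4, 1, 5, 6, 4]
Entering loop: for idx, val in enumerate(items):

After execution: freq = {3: 0, 2: 2, 4: 4, 1: 5, 5: 6, 6: 7}
{3: 0, 2: 2, 4: 4, 1: 5, 5: 6, 6: 7}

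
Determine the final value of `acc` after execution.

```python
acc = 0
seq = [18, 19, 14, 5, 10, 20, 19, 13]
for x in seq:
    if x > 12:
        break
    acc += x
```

Let's trace through this code step by step.

Initialize: acc = 0
Initialize: seq = [18, 19, 14, 5, 10, 20, 19, 13]
Entering loop: for x in seq:

After execution: acc = 0
0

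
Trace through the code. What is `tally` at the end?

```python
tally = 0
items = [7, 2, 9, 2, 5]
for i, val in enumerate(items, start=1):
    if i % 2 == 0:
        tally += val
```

Let's trace through this code step by step.

Initialize: tally = 0
Initialize: items = [7, 2, 9, 2, 5]
Entering loop: for i, val in enumerate(items, start=1):

After execution: tally = 4
4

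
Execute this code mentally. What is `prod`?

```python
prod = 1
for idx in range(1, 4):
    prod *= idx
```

Let's trace through this code step by step.

Initialize: prod = 1
Entering loop: for idx in range(1, 4):

After execution: prod = 6
6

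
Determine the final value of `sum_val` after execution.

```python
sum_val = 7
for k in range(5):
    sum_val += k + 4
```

Let's trace through this code step by step.

Initialize: sum_val = 7
Entering loop: for k in range(5):

After execution: sum_val = 37
37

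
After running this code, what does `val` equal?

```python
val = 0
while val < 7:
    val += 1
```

Let's trace through this code step by step.

Initialize: val = 0
Entering loop: while val < 7:

After execution: val = 7
7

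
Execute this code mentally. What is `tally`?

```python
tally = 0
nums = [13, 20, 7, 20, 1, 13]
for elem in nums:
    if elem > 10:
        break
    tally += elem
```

Let's trace through this code step by step.

Initialize: tally = 0
Initialize: nums = [13, 20, 7, 20, 1, 13]
Entering loop: for elem in nums:

After execution: tally = 0
0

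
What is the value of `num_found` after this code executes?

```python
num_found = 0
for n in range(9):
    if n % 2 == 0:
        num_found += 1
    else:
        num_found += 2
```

Let's trace through this code step by step.

Initialize: num_found = 0
Entering loop: for n in range(9):

After execution: num_found = 13
13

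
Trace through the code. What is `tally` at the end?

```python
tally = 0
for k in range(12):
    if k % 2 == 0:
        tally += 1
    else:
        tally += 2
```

Let's trace through this code step by step.

Initialize: tally = 0
Entering loop: for k in range(12):

After execution: tally = 18
18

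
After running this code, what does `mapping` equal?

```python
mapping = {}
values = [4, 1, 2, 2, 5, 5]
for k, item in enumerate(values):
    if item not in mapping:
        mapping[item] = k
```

Let's trace through this code step by step.

Initialize: mapping = {}
Initialize: values = [4, 1, 2, 2, 5, 5]
Entering loop: for k, item in enumerate(values):

After execution: mapping = {4: 0, 1: 1, 2: 2, 5: 4}
{4: 0, 1: 1, 2: 2, 5: 4}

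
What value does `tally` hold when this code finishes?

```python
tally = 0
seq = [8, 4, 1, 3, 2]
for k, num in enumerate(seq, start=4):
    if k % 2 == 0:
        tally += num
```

Let's trace through this code step by step.

Initialize: tally = 0
Initialize: seq = [8, 4, 1, 3, 2]
Entering loop: for k, num in enumerate(seq, start=4):

After execution: tally = 11
11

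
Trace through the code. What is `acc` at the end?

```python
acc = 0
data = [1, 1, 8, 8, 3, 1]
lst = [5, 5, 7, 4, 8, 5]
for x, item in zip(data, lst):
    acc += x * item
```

Let's trace through this code step by step.

Initialize: acc = 0
Initialize: data = [1, 1, 8, 8, 3, 1]
Initialize: lst = [5, 5, 7, 4, 8, 5]
Entering loop: for x, item in zip(data, lst):

After execution: acc = 127
127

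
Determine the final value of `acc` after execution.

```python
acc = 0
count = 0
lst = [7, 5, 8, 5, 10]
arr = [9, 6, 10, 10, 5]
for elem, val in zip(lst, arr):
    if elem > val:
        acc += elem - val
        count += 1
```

Let's trace through this code step by step.

Initialize: acc = 0
Initialize: count = 0
Initialize: lst = [7, 5, 8, 5, 10]
Initialize: arr = [9, 6, 10, 10, 5]
Entering loop: for elem, val in zip(lst, arr):

After execution: acc = 5
5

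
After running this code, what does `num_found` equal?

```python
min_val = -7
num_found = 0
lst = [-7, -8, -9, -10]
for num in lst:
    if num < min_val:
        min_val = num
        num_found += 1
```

Let's trace through this code step by step.

Initialize: min_val = -7
Initialize: num_found = 0
Initialize: lst = [-7, -8, -9, -10]
Entering loop: for num in lst:

After execution: num_found = 3
3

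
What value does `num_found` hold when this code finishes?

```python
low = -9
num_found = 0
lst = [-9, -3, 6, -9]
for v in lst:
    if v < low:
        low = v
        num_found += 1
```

Let's trace through this code step by step.

Initialize: low = -9
Initialize: num_found = 0
Initialize: lst = [-9, -3, 6, -9]
Entering loop: for v in lst:

After execution: num_found = 0
0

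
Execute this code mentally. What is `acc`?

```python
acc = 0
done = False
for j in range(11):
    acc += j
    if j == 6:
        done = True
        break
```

Let's trace through this code step by step.

Initialize: acc = 0
Initialize: done = False
Entering loop: for j in range(11):

After execution: acc = 21
21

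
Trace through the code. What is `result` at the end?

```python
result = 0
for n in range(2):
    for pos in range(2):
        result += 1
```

Let's trace through this code step by step.

Initialize: result = 0
Entering loop: for n in range(2):

After execution: result = 4
4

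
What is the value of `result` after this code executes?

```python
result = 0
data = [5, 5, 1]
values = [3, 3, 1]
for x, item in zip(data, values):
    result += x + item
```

Let's trace through this code step by step.

Initialize: result = 0
Initialize: data = [5, 5, 1]
Initialize: values = [3, 3, 1]
Entering loop: for x, item in zip(data, values):

After execution: result = 18
18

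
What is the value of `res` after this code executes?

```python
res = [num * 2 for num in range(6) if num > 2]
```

Let's trace through this code step by step.

Initialize: res = [num * 2 for num in range(6) if num > 2]

After execution: res = [6, 8, 10]
[6, 8, 10]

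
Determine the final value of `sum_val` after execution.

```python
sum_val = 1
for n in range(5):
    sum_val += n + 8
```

Let's trace through this code step by step.

Initialize: sum_val = 1
Entering loop: for n in range(5):

After execution: sum_val = 51
51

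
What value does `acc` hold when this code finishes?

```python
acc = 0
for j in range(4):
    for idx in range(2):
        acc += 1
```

Let's trace through this code step by step.

Initialize: acc = 0
Entering loop: for j in range(4):

After execution: acc = 8
8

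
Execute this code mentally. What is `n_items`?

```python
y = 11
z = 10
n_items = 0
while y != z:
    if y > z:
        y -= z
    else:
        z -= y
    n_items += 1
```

Let's trace through this code step by step.

Initialize: y = 11
Initialize: z = 10
Initialize: n_items = 0
Entering loop: while y != z:

After execution: n_items = 10
10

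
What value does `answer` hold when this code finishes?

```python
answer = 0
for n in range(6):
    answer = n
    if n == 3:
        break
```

Let's trace through this code step by step.

Initialize: answer = 0
Entering loop: for n in range(6):

After execution: answer = 3
3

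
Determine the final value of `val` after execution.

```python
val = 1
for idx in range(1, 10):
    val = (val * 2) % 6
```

Let's trace through this code step by step.

Initialize: val = 1
Entering loop: for idx in range(1, 10):

After execution: val = 2
2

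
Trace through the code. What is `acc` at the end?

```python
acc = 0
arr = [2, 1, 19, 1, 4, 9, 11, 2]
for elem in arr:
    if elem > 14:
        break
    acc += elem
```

Let's trace through this code step by step.

Initialize: acc = 0
Initialize: arr = [2, 1, 19, 1, 4, 9, 11, 2]
Entering loop: for elem in arr:

After execution: acc = 3
3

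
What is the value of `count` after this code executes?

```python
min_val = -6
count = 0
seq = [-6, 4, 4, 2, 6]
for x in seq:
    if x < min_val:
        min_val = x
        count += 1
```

Let's trace through this code step by step.

Initialize: min_val = -6
Initialize: count = 0
Initialize: seq = [-6, 4, 4, 2, 6]
Entering loop: for x in seq:

After execution: count = 0
0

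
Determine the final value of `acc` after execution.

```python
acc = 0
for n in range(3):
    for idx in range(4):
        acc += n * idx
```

Let's trace through this code step by step.

Initialize: acc = 0
Entering loop: for n in range(3):

After execution: acc = 18
18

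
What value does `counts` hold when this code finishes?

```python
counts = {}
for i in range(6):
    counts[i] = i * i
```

Let's trace through this code step by step.

Initialize: counts = {}
Entering loop: for i in range(6):

After execution: counts = {0: 0, 1: 1, 2: 4, 3: 9, 4: 16, 5: 25}
{0: 0, 1: 1, 2: 4, 3: 9, 4: 16, 5: 25}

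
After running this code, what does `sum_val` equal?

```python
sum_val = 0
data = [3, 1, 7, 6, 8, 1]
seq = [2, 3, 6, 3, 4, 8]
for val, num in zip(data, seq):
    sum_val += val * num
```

Let's trace through this code step by step.

Initialize: sum_val = 0
Initialize: data = [3, 1, 7, 6, 8, 1]
Initialize: seq = [2, 3, 6, 3, 4, 8]
Entering loop: for val, num in zip(data, seq):

After execution: sum_val = 109
109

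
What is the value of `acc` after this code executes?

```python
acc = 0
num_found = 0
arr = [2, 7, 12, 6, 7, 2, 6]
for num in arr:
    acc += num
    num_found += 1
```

Let's trace through this code step by step.

Initialize: acc = 0
Initialize: num_found = 0
Initialize: arr = [2, 7, 12, 6, 7, 2, 6]
Entering loop: for num in arr:

After execution: acc = 42
42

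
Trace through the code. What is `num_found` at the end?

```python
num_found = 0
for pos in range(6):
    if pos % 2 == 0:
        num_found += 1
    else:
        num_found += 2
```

Let's trace through this code step by step.

Initialize: num_found = 0
Entering loop: for pos in range(6):

After execution: num_found = 9
9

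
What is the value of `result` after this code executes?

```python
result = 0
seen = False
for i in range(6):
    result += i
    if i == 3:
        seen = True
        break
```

Let's trace through this code step by step.

Initialize: result = 0
Initialize: seen = False
Entering loop: for i in range(6):

After execution: result = 6
6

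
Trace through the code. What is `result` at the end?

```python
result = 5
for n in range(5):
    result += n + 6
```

Let's trace through this code step by step.

Initialize: result = 5
Entering loop: for n in range(5):

After execution: result = 45
45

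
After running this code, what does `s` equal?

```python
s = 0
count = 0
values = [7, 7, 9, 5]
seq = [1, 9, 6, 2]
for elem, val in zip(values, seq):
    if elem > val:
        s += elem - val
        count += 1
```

Let's trace through this code step by step.

Initialize: s = 0
Initialize: count = 0
Initialize: values = [7, 7, 9, 5]
Initialize: seq = [1, 9, 6, 2]
Entering loop: for elem, val in zip(values, seq):

After execution: s = 12
12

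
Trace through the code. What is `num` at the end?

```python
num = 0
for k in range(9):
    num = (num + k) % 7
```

Let's trace through this code step by step.

Initialize: num = 0
Entering loop: for k in range(9):

After execution: num = 1
1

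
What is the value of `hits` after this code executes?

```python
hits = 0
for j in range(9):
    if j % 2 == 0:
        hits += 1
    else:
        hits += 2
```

Let's trace through this code step by step.

Initialize: hits = 0
Entering loop: for j in range(9):

After execution: hits = 13
13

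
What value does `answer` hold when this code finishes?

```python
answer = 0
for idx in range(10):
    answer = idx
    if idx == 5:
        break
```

Let's trace through this code step by step.

Initialize: answer = 0
Entering loop: for idx in range(10):

After execution: answer = 5
5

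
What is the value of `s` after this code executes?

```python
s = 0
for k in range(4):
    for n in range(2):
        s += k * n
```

Let's trace through this code step by step.

Initialize: s = 0
Entering loop: for k in range(4):

After execution: s = 6
6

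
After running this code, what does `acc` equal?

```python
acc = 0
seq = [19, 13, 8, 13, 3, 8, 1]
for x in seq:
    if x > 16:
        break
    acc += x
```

Let's trace through this code step by step.

Initialize: acc = 0
Initialize: seq = [19, 13, 8, 13, 3, 8, 1]
Entering loop: for x in seq:

After execution: acc = 0
0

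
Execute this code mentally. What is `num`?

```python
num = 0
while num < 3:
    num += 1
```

Let's trace through this code step by step.

Initialize: num = 0
Entering loop: while num < 3:

After execution: num = 3
3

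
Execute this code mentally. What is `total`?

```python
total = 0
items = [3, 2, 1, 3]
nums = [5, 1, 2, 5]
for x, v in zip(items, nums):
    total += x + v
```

Let's trace through this code step by step.

Initialize: total = 0
Initialize: items = [3, 2, 1, 3]
Initialize: nums = [5, 1, 2, 5]
Entering loop: for x, v in zip(items, nums):

After execution: total = 22
22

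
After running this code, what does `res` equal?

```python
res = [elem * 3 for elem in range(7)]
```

Let's trace through this code step by step.

Initialize: res = [elem * 3 for elem in range(7)]

After execution: res = [0, 3, 6, 9, 12, 15, 18]
[0, 3, 6, 9, 12, 15, 18]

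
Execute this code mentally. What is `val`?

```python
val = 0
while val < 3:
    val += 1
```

Let's trace through this code step by step.

Initialize: val = 0
Entering loop: while val < 3:

After execution: val = 3
3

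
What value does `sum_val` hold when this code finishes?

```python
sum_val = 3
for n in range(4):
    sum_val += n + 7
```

Let's trace through this code step by step.

Initialize: sum_val = 3
Entering loop: for n in range(4):

After execution: sum_val = 37
37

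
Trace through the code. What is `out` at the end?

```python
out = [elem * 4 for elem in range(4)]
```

Let's trace through this code step by step.

Initialize: out = [elem * 4 for elem in range(4)]

After execution: out = [0, 4, 8, 12]
[0, 4, 8, 12]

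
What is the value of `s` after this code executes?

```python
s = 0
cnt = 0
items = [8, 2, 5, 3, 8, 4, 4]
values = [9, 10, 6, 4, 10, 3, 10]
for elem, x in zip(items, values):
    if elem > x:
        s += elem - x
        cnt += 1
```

Let's trace through this code step by step.

Initialize: s = 0
Initialize: cnt = 0
Initialize: items = [8, 2, 5, 3, 8, 4, 4]
Initialize: values = [9, 10, 6, 4, 10, 3, 10]
Entering loop: for elem, x in zip(items, values):

After execution: s = 1
1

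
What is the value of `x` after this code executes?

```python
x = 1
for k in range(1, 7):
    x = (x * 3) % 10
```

Let's trace through this code step by step.

Initialize: x = 1
Entering loop: for k in range(1, 7):

After execution: x = 9
9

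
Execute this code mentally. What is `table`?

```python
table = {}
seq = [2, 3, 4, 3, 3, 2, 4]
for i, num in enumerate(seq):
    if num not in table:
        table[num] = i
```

Let's trace through this code step by step.

Initialize: table = {}
Initialize: seq = [2, 3, 4, 3, 3, 2, 4]
Entering loop: for i, num in enumerate(seq):

After execution: table = {2: 0, 3: 1, 4: 2}
{2: 0, 3: 1, 4: 2}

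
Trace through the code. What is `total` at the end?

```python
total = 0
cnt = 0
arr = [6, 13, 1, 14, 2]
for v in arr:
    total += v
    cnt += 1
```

Let's trace through this code step by step.

Initialize: total = 0
Initialize: cnt = 0
Initialize: arr = [6, 13, 1, 14, 2]
Entering loop: for v in arr:

After execution: total = 36
36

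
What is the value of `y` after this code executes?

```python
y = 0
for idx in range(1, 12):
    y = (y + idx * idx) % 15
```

Let's trace through this code step by step.

Initialize: y = 0
Entering loop: for idx in range(1, 12):

After execution: y = 11
11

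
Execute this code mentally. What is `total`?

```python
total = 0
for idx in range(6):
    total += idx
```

Let's trace through this code step by step.

Initialize: total = 0
Entering loop: for idx in range(6):

After execution: total = 15
15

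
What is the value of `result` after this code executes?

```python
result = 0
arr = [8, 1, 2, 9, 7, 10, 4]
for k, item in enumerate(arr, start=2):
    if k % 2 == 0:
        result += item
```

Let's trace through this code step by step.

Initialize: result = 0
Initialize: arr = [8, 1, 2, 9, 7, 10, 4]
Entering loop: for k, item in enumerate(arr, start=2):

After execution: result = 21
21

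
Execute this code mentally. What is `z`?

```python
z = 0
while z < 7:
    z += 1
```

Let's trace through this code step by step.

Initialize: z = 0
Entering loop: while z < 7:

After execution: z = 7
7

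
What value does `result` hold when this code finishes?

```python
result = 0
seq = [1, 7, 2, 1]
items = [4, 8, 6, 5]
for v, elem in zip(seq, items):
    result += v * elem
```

Let's trace through this code step by step.

Initialize: result = 0
Initialize: seq = [1, 7, 2, 1]
Initialize: items = [4, 8, 6, 5]
Entering loop: for v, elem in zip(seq, items):

After execution: result = 77
77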